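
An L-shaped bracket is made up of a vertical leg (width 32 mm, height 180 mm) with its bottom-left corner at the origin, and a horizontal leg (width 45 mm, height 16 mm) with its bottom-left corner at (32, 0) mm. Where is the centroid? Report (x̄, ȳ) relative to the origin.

x̄ = 20.28 mm, ȳ = 80.89 mm

vertical leg: A = 32 × 180 = 5760.00, centroid at (16.00, 90.00).
horizontal leg: A = 45 × 16 = 720.00, centroid at (54.50, 8.00).
ΣA = 6480.00 mm²
ΣAx̄ = (5760.00)(16.00) + (720.00)(54.50) = 131400.00 mm³
ΣAȳ = (5760.00)(90.00) + (720.00)(8.00) = 524160.00 mm³
x̄ = 131400.00 / 6480.00 = 20.28 mm
ȳ = 524160.00 / 6480.00 = 80.89 mm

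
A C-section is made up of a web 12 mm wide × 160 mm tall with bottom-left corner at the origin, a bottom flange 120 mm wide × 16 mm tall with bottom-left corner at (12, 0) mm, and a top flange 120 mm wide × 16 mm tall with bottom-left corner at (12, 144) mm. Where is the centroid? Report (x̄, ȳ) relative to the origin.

x̄ = 50.00 mm, ȳ = 80.00 mm

web: A = 12 × 160 = 1920.00, centroid at (6.00, 80.00).
bottom flange: A = 120 × 16 = 1920.00, centroid at (72.00, 8.00).
top flange: A = 120 × 16 = 1920.00, centroid at (72.00, 152.00).
ΣA = 5760.00 mm²
ΣAx̄ = (1920.00)(6.00) + (1920.00)(72.00) + (1920.00)(72.00) = 288000.00 mm³
ΣAȳ = (1920.00)(80.00) + (1920.00)(8.00) + (1920.00)(152.00) = 460800.00 mm³
x̄ = 288000.00 / 5760.00 = 50.00 mm
ȳ = 460800.00 / 5760.00 = 80.00 mm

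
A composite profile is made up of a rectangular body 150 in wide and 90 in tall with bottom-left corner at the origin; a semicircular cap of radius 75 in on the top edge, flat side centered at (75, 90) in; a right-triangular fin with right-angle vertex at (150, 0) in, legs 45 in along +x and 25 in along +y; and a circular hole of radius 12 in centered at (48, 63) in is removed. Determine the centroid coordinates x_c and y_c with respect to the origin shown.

Part | A | x̄ᵢ | ȳᵢ | A·x̄ᵢ | A·ȳᵢ
rectangular body | 13500.00 | 75.00 | 45.00 | 1012500.00 | 607500.00
semicircular top | 8835.73 | 75.00 | 121.83 | 662679.70 | 1076465.64
triangular fin | 562.50 | 165.00 | 8.33 | 92812.50 | 4687.50
hole | -452.39 | 48.00 | 63.00 | -21714.69 | -28500.53
Σ | 22445.84 |  |  | 1746277.51 | 1660152.61
x_c = 1746277.51 / 22445.84 = 77.80 in
y_c = 1660152.61 / 22445.84 = 73.96 in

x_c = 77.80 in, y_c = 73.96 in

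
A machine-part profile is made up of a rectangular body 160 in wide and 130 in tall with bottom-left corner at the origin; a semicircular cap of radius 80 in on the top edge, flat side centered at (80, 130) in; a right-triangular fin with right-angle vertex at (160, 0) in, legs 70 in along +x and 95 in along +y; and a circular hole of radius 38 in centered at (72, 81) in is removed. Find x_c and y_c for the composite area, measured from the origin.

Part | A | x̄ᵢ | ȳᵢ | A·x̄ᵢ | A·ȳᵢ
rectangular body | 20800.00 | 80.00 | 65.00 | 1664000.00 | 1352000.00
semicircular top | 10053.10 | 80.00 | 163.95 | 804247.72 | 1648235.88
triangular fin | 3325.00 | 183.33 | 31.67 | 609583.33 | 105291.67
hole | -4536.46 | 72.00 | 81.00 | -326625.11 | -367453.24
Σ | 29641.64 |  |  | 2751205.95 | 2738074.30
x_c = 2751205.95 / 29641.64 = 92.82 in
y_c = 2738074.30 / 29641.64 = 92.37 in

x_c = 92.82 in, y_c = 92.37 in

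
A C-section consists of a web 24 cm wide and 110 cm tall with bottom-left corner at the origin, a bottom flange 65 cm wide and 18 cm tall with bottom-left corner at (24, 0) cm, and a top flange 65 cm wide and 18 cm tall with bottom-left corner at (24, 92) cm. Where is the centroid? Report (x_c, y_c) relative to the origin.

x_c = 32.91 cm, y_c = 55.00 cm

web: A = 24 × 110 = 2640.00, centroid at (12.00, 55.00).
bottom flange: A = 65 × 18 = 1170.00, centroid at (56.50, 9.00).
top flange: A = 65 × 18 = 1170.00, centroid at (56.50, 101.00).
ΣA = 4980.00 cm²
ΣAx_c = (2640.00)(12.00) + (1170.00)(56.50) + (1170.00)(56.50) = 163890.00 cm³
ΣAy_c = (2640.00)(55.00) + (1170.00)(9.00) + (1170.00)(101.00) = 273900.00 cm³
x_c = 163890.00 / 4980.00 = 32.91 cm
y_c = 273900.00 / 4980.00 = 55.00 cm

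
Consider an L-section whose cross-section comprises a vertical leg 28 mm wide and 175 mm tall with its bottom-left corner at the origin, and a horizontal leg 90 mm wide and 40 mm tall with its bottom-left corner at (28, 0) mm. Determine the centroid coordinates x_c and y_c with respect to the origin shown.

vertical leg: A = 28 × 175 = 4900.00, centroid at (14.00, 87.50).
horizontal leg: A = 90 × 40 = 3600.00, centroid at (73.00, 20.00).
ΣA = 8500.00 mm²
ΣAx_c = (4900.00)(14.00) + (3600.00)(73.00) = 331400.00 mm³
ΣAy_c = (4900.00)(87.50) + (3600.00)(20.00) = 500750.00 mm³
x_c = 331400.00 / 8500.00 = 38.99 mm
y_c = 500750.00 / 8500.00 = 58.91 mm

x_c = 38.99 mm, y_c = 58.91 mm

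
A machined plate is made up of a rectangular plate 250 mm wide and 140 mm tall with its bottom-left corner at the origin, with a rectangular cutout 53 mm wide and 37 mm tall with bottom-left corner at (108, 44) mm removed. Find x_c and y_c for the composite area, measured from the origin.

x_c = 124.44 mm, y_c = 70.45 mm

plate: A = 250 × 140 = 35000.00, centroid at (125.00, 70.00).
hole: A = −(53 × 37) = -1961.00, centroid at (134.50, 62.50).
ΣA = 33039.00 mm², ΣAx_c = 4111245.50 mm³, ΣAy_c = 2327437.50 mm³.
x_c = 4111245.50/33039.00 = 124.44 mm; y_c = 2327437.50/33039.00 = 70.45 mm.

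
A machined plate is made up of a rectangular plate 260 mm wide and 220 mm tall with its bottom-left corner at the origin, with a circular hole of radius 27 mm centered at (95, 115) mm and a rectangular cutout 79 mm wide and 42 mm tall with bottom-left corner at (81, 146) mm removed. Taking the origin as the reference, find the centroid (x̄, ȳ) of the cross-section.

x̄ = 132.16 mm, ȳ = 106.11 mm

plate: A = 260 × 220 = 57200.00, centroid at (130.00, 110.00).
hole 1: A = −π·27² = -2290.22, centroid at (95.00, 115.00).
hole 2: A = −(79 × 42) = -3318.00, centroid at (120.50, 167.00).
ΣA = 51591.78 mm², ΣAx̄ = 6818610.00 mm³, ΣAȳ = 5474518.58 mm³.
x̄ = 6818610.00/51591.78 = 132.16 mm; ȳ = 5474518.58/51591.78 = 106.11 mm.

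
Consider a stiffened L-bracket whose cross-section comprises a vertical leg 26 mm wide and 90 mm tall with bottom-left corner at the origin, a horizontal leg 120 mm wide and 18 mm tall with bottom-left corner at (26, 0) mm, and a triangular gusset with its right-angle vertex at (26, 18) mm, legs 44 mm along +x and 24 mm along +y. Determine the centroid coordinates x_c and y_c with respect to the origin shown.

Part | A | x̄ᵢ | ȳᵢ | A·x̄ᵢ | A·ȳᵢ
vertical leg | 2340.00 | 13.00 | 45.00 | 30420.00 | 105300.00
horizontal leg | 2160.00 | 86.00 | 9.00 | 185760.00 | 19440.00
gusset | 528.00 | 40.67 | 26.00 | 21472.00 | 13728.00
Σ | 5028.00 |  |  | 237652.00 | 138468.00
x_c = 237652.00 / 5028.00 = 47.27 mm
y_c = 138468.00 / 5028.00 = 27.54 mm

x_c = 47.27 mm, y_c = 27.54 mm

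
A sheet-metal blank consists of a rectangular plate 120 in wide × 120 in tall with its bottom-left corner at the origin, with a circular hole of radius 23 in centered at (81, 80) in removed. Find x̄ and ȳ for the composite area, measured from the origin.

Part | A | x̄ᵢ | ȳᵢ | A·x̄ᵢ | A·ȳᵢ
plate | 14400.00 | 60.00 | 60.00 | 864000.00 | 864000.00
hole | -1661.90 | 81.00 | 80.00 | -134614.10 | -132952.20
Σ | 12738.10 |  |  | 729385.90 | 731047.80
x̄ = 729385.90 / 12738.10 = 57.26 in
ȳ = 731047.80 / 12738.10 = 57.39 in

x̄ = 57.26 in, ȳ = 57.39 in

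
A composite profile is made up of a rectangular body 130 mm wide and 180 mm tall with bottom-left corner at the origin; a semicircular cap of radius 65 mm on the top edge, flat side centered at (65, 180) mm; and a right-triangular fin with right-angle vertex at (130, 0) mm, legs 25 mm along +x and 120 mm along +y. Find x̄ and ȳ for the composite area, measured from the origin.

rectangular body: A = 130 × 180 = 23400.00, centroid at (65.00, 90.00).
semicircular top: A = ½π·65² = 6636.61, centroid at (65.00, 207.59).
triangular fin: A = ½·25·120 = 1500.00, centroid at (138.33, 40.00).
ΣA = 31536.61 mm²
ΣAx̄ = (23400.00)(65.00) + (6636.61)(65.00) + (1500.00)(138.33) = 2159879.94 mm³
ΣAȳ = (23400.00)(90.00) + (6636.61)(207.59) + (1500.00)(40.00) = 3543673.94 mm³
x̄ = 2159879.94 / 31536.61 = 68.49 mm
ȳ = 3543673.94 / 31536.61 = 112.37 mm

x̄ = 68.49 mm, ȳ = 112.37 mm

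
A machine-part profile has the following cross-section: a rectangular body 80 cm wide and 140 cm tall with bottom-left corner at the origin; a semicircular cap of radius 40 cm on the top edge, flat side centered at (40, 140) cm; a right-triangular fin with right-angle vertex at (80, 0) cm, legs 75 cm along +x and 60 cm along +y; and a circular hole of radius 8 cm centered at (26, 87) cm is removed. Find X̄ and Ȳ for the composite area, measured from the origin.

rectangular body: A = 80 × 140 = 11200.00, centroid at (40.00, 70.00).
semicircular top: A = ½π·40² = 2513.27, centroid at (40.00, 156.98).
triangular fin: A = ½·75·60 = 2250.00, centroid at (105.00, 20.00).
hole: A = −π·8² = -201.06, centroid at (26.00, 87.00).
ΣA = 15762.21 cm², ΣAX̄ = 779553.35 cm³, ΣAȲ = 1206032.66 cm³.
X̄ = 779553.35/15762.21 = 49.46 cm; Ȳ = 1206032.66/15762.21 = 76.51 cm.

X̄ = 49.46 cm, Ȳ = 76.51 cm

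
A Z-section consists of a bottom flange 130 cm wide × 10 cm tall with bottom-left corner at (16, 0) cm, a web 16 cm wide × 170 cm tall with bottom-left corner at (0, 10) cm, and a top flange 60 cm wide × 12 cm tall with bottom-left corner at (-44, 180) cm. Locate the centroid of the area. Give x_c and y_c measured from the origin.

x_c = 24.68 cm, y_c = 84.14 cm

bottom flange: A = 130 × 10 = 1300.00, centroid at (81.00, 5.00).
web: A = 16 × 170 = 2720.00, centroid at (8.00, 95.00).
top flange: A = 60 × 12 = 720.00, centroid at (-14.00, 186.00).
ΣA = 4740.00 cm², ΣAx_c = 116980.00 cm³, ΣAy_c = 398820.00 cm³.
x_c = 116980.00/4740.00 = 24.68 cm; y_c = 398820.00/4740.00 = 84.14 cm.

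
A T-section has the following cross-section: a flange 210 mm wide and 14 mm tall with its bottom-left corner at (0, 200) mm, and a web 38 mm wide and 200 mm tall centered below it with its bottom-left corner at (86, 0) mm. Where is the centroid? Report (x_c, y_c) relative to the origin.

web: A = 38 × 200 = 7600.00, centroid at (105.00, 100.00).
flange: A = 210 × 14 = 2940.00, centroid at (105.00, 207.00).
ΣA = 10540.00 mm²
ΣAx_c = (7600.00)(105.00) + (2940.00)(105.00) = 1106700.00 mm³
ΣAy_c = (7600.00)(100.00) + (2940.00)(207.00) = 1368580.00 mm³
x_c = 1106700.00 / 10540.00 = 105.00 mm
y_c = 1368580.00 / 10540.00 = 129.85 mm

x_c = 105.00 mm, y_c = 129.85 mm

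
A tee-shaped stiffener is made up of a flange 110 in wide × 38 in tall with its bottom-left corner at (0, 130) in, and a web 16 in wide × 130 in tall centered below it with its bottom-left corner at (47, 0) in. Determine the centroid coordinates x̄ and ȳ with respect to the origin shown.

x̄ = 55.00 in, ȳ = 121.09 in

web: A = 16 × 130 = 2080.00, centroid at (55.00, 65.00).
flange: A = 110 × 38 = 4180.00, centroid at (55.00, 149.00).
ΣA = 6260.00 in²
ΣAx̄ = (2080.00)(55.00) + (4180.00)(55.00) = 344300.00 in³
ΣAȳ = (2080.00)(65.00) + (4180.00)(149.00) = 758020.00 in³
x̄ = 344300.00 / 6260.00 = 55.00 in
ȳ = 758020.00 / 6260.00 = 121.09 in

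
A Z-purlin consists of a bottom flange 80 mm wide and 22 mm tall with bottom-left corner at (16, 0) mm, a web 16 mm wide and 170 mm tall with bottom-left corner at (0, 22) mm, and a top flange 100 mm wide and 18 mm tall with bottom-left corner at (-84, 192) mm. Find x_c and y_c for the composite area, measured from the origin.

bottom flange: A = 80 × 22 = 1760.00, centroid at (56.00, 11.00).
web: A = 16 × 170 = 2720.00, centroid at (8.00, 107.00).
top flange: A = 100 × 18 = 1800.00, centroid at (-34.00, 201.00).
ΣA = 6280.00 mm², ΣAx_c = 59120.00 mm³, ΣAy_c = 672200.00 mm³.
x_c = 59120.00/6280.00 = 9.41 mm; y_c = 672200.00/6280.00 = 107.04 mm.

x_c = 9.41 mm, y_c = 107.04 mm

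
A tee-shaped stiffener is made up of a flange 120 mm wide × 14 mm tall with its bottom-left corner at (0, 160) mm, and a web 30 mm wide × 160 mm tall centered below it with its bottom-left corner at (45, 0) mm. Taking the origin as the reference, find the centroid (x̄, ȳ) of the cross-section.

x̄ = 60.00 mm, ȳ = 102.56 mm

web: A = 30 × 160 = 4800.00, centroid at (60.00, 80.00).
flange: A = 120 × 14 = 1680.00, centroid at (60.00, 167.00).
ΣA = 6480.00 mm²
ΣAx̄ = (4800.00)(60.00) + (1680.00)(60.00) = 388800.00 mm³
ΣAȳ = (4800.00)(80.00) + (1680.00)(167.00) = 664560.00 mm³
x̄ = 388800.00 / 6480.00 = 60.00 mm
ȳ = 664560.00 / 6480.00 = 102.56 mm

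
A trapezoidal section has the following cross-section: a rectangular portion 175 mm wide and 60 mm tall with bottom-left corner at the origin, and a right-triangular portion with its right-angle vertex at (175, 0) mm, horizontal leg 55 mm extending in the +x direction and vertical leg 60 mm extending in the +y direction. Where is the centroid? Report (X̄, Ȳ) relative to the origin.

X̄ = 101.87 mm, Ȳ = 28.64 mm

Part | A | x̄ᵢ | ȳᵢ | A·x̄ᵢ | A·ȳᵢ
rectangular portion | 10500.00 | 87.50 | 30.00 | 918750.00 | 315000.00
triangular portion | 1650.00 | 193.33 | 20.00 | 319000.00 | 33000.00
Σ | 12150.00 |  |  | 1237750.00 | 348000.00
X̄ = 1237750.00 / 12150.00 = 101.87 mm
Ȳ = 348000.00 / 12150.00 = 28.64 mm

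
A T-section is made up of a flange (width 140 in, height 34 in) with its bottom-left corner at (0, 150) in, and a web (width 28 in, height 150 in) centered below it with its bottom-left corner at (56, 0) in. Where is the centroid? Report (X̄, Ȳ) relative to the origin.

X̄ = 70.00 in, Ȳ = 123.88 in

web: A = 28 × 150 = 4200.00, centroid at (70.00, 75.00).
flange: A = 140 × 34 = 4760.00, centroid at (70.00, 167.00).
ΣA = 8960.00 in², ΣAX̄ = 627200.00 in³, ΣAȲ = 1109920.00 in³.
X̄ = 627200.00/8960.00 = 70.00 in; Ȳ = 1109920.00/8960.00 = 123.88 in.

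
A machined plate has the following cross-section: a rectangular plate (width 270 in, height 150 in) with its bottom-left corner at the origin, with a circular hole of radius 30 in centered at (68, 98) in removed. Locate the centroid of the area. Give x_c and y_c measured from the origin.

Part | A | x̄ᵢ | ȳᵢ | A·x̄ᵢ | A·ȳᵢ
plate | 40500.00 | 135.00 | 75.00 | 5467500.00 | 3037500.00
hole | -2827.43 | 68.00 | 98.00 | -192265.47 | -277088.47
Σ | 37672.57 |  |  | 5275234.53 | 2760411.53
x_c = 5275234.53 / 37672.57 = 140.03 in
y_c = 2760411.53 / 37672.57 = 73.27 in

x_c = 140.03 in, y_c = 73.27 in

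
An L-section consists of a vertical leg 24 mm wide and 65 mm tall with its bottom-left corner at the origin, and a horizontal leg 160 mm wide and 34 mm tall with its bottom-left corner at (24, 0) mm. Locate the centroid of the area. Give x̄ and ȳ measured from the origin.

x̄ = 83.50 mm, ȳ = 20.45 mm

vertical leg: A = 24 × 65 = 1560.00, centroid at (12.00, 32.50).
horizontal leg: A = 160 × 34 = 5440.00, centroid at (104.00, 17.00).
ΣA = 7000.00 mm²
ΣAx̄ = (1560.00)(12.00) + (5440.00)(104.00) = 584480.00 mm³
ΣAȳ = (1560.00)(32.50) + (5440.00)(17.00) = 143180.00 mm³
x̄ = 584480.00 / 7000.00 = 83.50 mm
ȳ = 143180.00 / 7000.00 = 20.45 mm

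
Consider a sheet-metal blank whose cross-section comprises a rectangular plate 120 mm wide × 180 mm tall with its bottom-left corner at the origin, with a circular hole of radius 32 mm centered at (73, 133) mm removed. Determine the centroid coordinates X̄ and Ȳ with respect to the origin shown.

Part | A | x̄ᵢ | ȳᵢ | A·x̄ᵢ | A·ȳᵢ
plate | 21600.00 | 60.00 | 90.00 | 1296000.00 | 1944000.00
hole | -3216.99 | 73.00 | 133.00 | -234840.33 | -427859.79
Σ | 18383.01 |  |  | 1061159.67 | 1516140.21
X̄ = 1061159.67 / 18383.01 = 57.73 mm
Ȳ = 1516140.21 / 18383.01 = 82.48 mm

X̄ = 57.73 mm, Ȳ = 82.48 mm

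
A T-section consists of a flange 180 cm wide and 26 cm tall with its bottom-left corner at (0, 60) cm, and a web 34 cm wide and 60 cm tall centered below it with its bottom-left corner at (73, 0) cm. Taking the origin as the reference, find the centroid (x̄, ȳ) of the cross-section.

x̄ = 90.00 cm, ȳ = 59.95 cm

web: A = 34 × 60 = 2040.00, centroid at (90.00, 30.00).
flange: A = 180 × 26 = 4680.00, centroid at (90.00, 73.00).
ΣA = 6720.00 cm²
ΣAx̄ = (2040.00)(90.00) + (4680.00)(90.00) = 604800.00 cm³
ΣAȳ = (2040.00)(30.00) + (4680.00)(73.00) = 402840.00 cm³
x̄ = 604800.00 / 6720.00 = 90.00 cm
ȳ = 402840.00 / 6720.00 = 59.95 cm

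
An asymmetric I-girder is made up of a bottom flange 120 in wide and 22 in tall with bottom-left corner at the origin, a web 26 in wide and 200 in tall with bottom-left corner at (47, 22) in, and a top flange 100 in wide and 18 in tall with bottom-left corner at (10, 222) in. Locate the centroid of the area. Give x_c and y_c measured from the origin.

x_c = 60.00 in, y_c = 111.95 in

Part | A | x̄ᵢ | ȳᵢ | A·x̄ᵢ | A·ȳᵢ
bottom flange | 2640.00 | 60.00 | 11.00 | 158400.00 | 29040.00
web | 5200.00 | 60.00 | 122.00 | 312000.00 | 634400.00
top flange | 1800.00 | 60.00 | 231.00 | 108000.00 | 415800.00
Σ | 9640.00 |  |  | 578400.00 | 1079240.00
x_c = 578400.00 / 9640.00 = 60.00 in
y_c = 1079240.00 / 9640.00 = 111.95 in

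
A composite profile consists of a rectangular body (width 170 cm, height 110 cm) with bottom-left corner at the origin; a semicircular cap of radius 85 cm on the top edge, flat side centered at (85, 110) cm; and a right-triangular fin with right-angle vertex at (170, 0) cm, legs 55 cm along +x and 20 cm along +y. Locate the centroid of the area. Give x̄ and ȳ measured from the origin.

x̄ = 86.86 cm, ȳ = 87.91 cm

rectangular body: A = 170 × 110 = 18700.00, centroid at (85.00, 55.00).
semicircular top: A = ½π·85² = 11349.00, centroid at (85.00, 146.08).
triangular fin: A = ½·55·20 = 550.00, centroid at (188.33, 6.67).
ΣA = 30599.00 cm²
ΣAx̄ = (18700.00)(85.00) + (11349.00)(85.00) + (550.00)(188.33) = 2657748.63 cm³
ΣAȳ = (18700.00)(55.00) + (11349.00)(146.08) + (550.00)(6.67) = 2689973.71 cm³
x̄ = 2657748.63 / 30599.00 = 86.86 cm
ȳ = 2689973.71 / 30599.00 = 87.91 cm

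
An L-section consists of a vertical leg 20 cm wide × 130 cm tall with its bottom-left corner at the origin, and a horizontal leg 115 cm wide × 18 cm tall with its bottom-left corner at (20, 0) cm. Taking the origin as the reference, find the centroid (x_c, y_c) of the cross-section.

x_c = 39.92 cm, y_c = 40.18 cm

vertical leg: A = 20 × 130 = 2600.00, centroid at (10.00, 65.00).
horizontal leg: A = 115 × 18 = 2070.00, centroid at (77.50, 9.00).
ΣA = 4670.00 cm², ΣAx_c = 186425.00 cm³, ΣAy_c = 187630.00 cm³.
x_c = 186425.00/4670.00 = 39.92 cm; y_c = 187630.00/4670.00 = 40.18 cm.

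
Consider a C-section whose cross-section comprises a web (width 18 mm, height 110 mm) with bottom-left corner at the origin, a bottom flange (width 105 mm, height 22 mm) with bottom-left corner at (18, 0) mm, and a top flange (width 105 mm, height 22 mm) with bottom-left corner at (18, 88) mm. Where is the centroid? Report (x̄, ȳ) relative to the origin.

web: A = 18 × 110 = 1980.00, centroid at (9.00, 55.00).
bottom flange: A = 105 × 22 = 2310.00, centroid at (70.50, 11.00).
top flange: A = 105 × 22 = 2310.00, centroid at (70.50, 99.00).
ΣA = 6600.00 mm²
ΣAx̄ = (1980.00)(9.00) + (2310.00)(70.50) + (2310.00)(70.50) = 343530.00 mm³
ΣAȳ = (1980.00)(55.00) + (2310.00)(11.00) + (2310.00)(99.00) = 363000.00 mm³
x̄ = 343530.00 / 6600.00 = 52.05 mm
ȳ = 363000.00 / 6600.00 = 55.00 mm

x̄ = 52.05 mm, ȳ = 55.00 mm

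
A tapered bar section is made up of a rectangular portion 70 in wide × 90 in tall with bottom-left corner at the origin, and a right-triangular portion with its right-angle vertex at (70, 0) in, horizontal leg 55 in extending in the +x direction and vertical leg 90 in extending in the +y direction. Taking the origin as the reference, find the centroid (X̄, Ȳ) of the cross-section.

X̄ = 50.04 in, Ȳ = 40.77 in

rectangular portion: A = 70 × 90 = 6300.00, centroid at (35.00, 45.00).
triangular portion: A = ½·55·90 = 2475.00, centroid at (88.33, 30.00).
ΣA = 8775.00 in²
ΣAX̄ = (6300.00)(35.00) + (2475.00)(88.33) = 439125.00 in³
ΣAȲ = (6300.00)(45.00) + (2475.00)(30.00) = 357750.00 in³
X̄ = 439125.00 / 8775.00 = 50.04 in
Ȳ = 357750.00 / 8775.00 = 40.77 in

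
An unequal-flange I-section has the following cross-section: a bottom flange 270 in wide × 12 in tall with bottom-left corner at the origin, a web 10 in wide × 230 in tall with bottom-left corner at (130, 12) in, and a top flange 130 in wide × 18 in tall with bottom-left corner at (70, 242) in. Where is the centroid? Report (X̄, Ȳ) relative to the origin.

X̄ = 135.00 in, Ȳ = 114.07 in

bottom flange: A = 270 × 12 = 3240.00, centroid at (135.00, 6.00).
web: A = 10 × 230 = 2300.00, centroid at (135.00, 127.00).
top flange: A = 130 × 18 = 2340.00, centroid at (135.00, 251.00).
ΣA = 7880.00 in², ΣAX̄ = 1063800.00 in³, ΣAȲ = 898880.00 in³.
X̄ = 1063800.00/7880.00 = 135.00 in; Ȳ = 898880.00/7880.00 = 114.07 in.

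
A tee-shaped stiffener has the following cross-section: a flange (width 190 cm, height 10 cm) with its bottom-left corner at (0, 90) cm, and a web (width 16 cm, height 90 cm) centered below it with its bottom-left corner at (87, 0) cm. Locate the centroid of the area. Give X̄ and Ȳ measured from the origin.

X̄ = 95.00 cm, Ȳ = 73.44 cm

web: A = 16 × 90 = 1440.00, centroid at (95.00, 45.00).
flange: A = 190 × 10 = 1900.00, centroid at (95.00, 95.00).
ΣA = 3340.00 cm²
ΣAX̄ = (1440.00)(95.00) + (1900.00)(95.00) = 317300.00 cm³
ΣAȲ = (1440.00)(45.00) + (1900.00)(95.00) = 245300.00 cm³
X̄ = 317300.00 / 3340.00 = 95.00 cm
Ȳ = 245300.00 / 3340.00 = 73.44 cm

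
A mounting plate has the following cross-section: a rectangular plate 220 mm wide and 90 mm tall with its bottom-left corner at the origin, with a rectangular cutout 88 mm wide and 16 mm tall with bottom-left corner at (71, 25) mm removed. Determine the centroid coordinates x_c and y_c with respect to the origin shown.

x_c = 109.62 mm, y_c = 45.92 mm

Part | A | x̄ᵢ | ȳᵢ | A·x̄ᵢ | A·ȳᵢ
plate | 19800.00 | 110.00 | 45.00 | 2178000.00 | 891000.00
hole | -1408.00 | 115.00 | 33.00 | -161920.00 | -46464.00
Σ | 18392.00 |  |  | 2016080.00 | 844536.00
x_c = 2016080.00 / 18392.00 = 109.62 mm
y_c = 844536.00 / 18392.00 = 45.92 mm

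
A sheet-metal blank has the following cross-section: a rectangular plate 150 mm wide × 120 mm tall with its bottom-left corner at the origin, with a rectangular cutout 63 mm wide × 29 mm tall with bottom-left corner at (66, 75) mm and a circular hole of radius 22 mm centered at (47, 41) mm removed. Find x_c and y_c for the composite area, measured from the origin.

x_c = 75.10 mm, y_c = 58.29 mm

plate: A = 150 × 120 = 18000.00, centroid at (75.00, 60.00).
hole 1: A = −(63 × 29) = -1827.00, centroid at (97.50, 89.50).
hole 2: A = −π·22² = -1520.53, centroid at (47.00, 41.00).
ΣA = 14652.47 mm²
ΣAx_c = (18000.00)(75.00) + (-1827.00)(97.50) + (-1520.53)(47.00) = 1100402.55 mm³
ΣAy_c = (18000.00)(60.00) + (-1827.00)(89.50) + (-1520.53)(41.00) = 854141.74 mm³
x_c = 1100402.55 / 14652.47 = 75.10 mm
y_c = 854141.74 / 14652.47 = 58.29 mm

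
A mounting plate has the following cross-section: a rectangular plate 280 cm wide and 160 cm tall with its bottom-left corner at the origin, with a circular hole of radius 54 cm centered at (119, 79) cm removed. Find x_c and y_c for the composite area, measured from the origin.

plate: A = 280 × 160 = 44800.00, centroid at (140.00, 80.00).
hole: A = −π·54² = -9160.88, centroid at (119.00, 79.00).
ΣA = 35639.12 cm²
ΣAx_c = (44800.00)(140.00) + (-9160.88)(119.00) = 5181854.78 cm³
ΣAy_c = (44800.00)(80.00) + (-9160.88)(79.00) = 2860290.15 cm³
x_c = 5181854.78 / 35639.12 = 145.40 cm
y_c = 2860290.15 / 35639.12 = 80.26 cm

x_c = 145.40 cm, y_c = 80.26 cm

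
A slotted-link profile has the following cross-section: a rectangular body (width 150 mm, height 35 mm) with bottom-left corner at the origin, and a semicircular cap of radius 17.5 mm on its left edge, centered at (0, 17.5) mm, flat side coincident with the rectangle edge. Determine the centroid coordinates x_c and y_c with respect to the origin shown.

x_c = 68.08 mm, y_c = 17.50 mm

rectangular body: A = 150 × 35 = 5250.00, centroid at (75.00, 17.50).
semicircular end: A = ½π·17.5² = 481.06, centroid at (-7.43, 17.50).
ΣA = 5731.06 mm²
ΣAx_c = (5250.00)(75.00) + (481.06)(-7.43) = 390177.08 mm³
ΣAy_c = (5250.00)(17.50) + (481.06)(17.50) = 100293.49 mm³
x_c = 390177.08 / 5731.06 = 68.08 mm
y_c = 100293.49 / 5731.06 = 17.50 mm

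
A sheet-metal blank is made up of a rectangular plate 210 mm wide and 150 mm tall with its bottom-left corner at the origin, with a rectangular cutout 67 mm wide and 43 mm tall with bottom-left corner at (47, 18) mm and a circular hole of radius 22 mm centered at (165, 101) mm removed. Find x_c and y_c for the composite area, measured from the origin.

x_c = 104.24 mm, y_c = 77.32 mm

plate: A = 210 × 150 = 31500.00, centroid at (105.00, 75.00).
hole 1: A = −(67 × 43) = -2881.00, centroid at (80.50, 39.50).
hole 2: A = −π·22² = -1520.53, centroid at (165.00, 101.00).
ΣA = 27098.47 mm², ΣAx_c = 2824691.91 mm³, ΣAy_c = 2095126.88 mm³.
x_c = 2824691.91/27098.47 = 104.24 mm; y_c = 2095126.88/27098.47 = 77.32 mm.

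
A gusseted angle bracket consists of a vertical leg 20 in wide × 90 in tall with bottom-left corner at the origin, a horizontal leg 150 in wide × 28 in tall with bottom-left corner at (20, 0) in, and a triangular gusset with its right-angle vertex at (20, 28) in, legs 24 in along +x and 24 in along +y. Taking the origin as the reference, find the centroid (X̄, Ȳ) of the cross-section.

Part | A | x̄ᵢ | ȳᵢ | A·x̄ᵢ | A·ȳᵢ
vertical leg | 1800.00 | 10.00 | 45.00 | 18000.00 | 81000.00
horizontal leg | 4200.00 | 95.00 | 14.00 | 399000.00 | 58800.00
gusset | 288.00 | 28.00 | 36.00 | 8064.00 | 10368.00
Σ | 6288.00 |  |  | 425064.00 | 150168.00
X̄ = 425064.00 / 6288.00 = 67.60 in
Ȳ = 150168.00 / 6288.00 = 23.88 in

X̄ = 67.60 in, Ȳ = 23.88 in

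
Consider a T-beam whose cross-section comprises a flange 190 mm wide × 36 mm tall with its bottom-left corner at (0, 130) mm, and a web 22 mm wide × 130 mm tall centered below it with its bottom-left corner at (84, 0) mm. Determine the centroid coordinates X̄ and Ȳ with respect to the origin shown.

Part | A | x̄ᵢ | ȳᵢ | A·x̄ᵢ | A·ȳᵢ
web | 2860.00 | 95.00 | 65.00 | 271700.00 | 185900.00
flange | 6840.00 | 95.00 | 148.00 | 649800.00 | 1012320.00
Σ | 9700.00 |  |  | 921500.00 | 1198220.00
X̄ = 921500.00 / 9700.00 = 95.00 mm
Ȳ = 1198220.00 / 9700.00 = 123.53 mm

X̄ = 95.00 mm, Ȳ = 123.53 mm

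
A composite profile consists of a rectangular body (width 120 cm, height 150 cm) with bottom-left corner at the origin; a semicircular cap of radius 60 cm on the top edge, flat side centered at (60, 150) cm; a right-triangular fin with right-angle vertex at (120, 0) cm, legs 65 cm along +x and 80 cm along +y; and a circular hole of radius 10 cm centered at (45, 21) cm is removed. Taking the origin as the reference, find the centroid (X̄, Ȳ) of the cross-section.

rectangular body: A = 120 × 150 = 18000.00, centroid at (60.00, 75.00).
semicircular top: A = ½π·60² = 5654.87, centroid at (60.00, 175.46).
triangular fin: A = ½·65·80 = 2600.00, centroid at (141.67, 26.67).
hole: A = −π·10² = -314.16, centroid at (45.00, 21.00).
ΣA = 25940.71 cm²
ΣAX̄ = (18000.00)(60.00) + (5654.87)(60.00) + (2600.00)(141.67) + (-314.16)(45.00) = 1773488.17 cm³
ΣAȲ = (18000.00)(75.00) + (5654.87)(175.46) + (2600.00)(26.67) + (-314.16)(21.00) = 2404966.01 cm³
X̄ = 1773488.17 / 25940.71 = 68.37 cm
Ȳ = 2404966.01 / 25940.71 = 92.71 cm

X̄ = 68.37 cm, Ȳ = 92.71 cm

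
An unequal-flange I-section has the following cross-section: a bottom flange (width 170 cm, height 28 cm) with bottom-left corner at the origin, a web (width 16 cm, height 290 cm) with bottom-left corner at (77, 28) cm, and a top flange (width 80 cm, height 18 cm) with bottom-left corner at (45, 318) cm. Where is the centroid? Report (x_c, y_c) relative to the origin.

bottom flange: A = 170 × 28 = 4760.00, centroid at (85.00, 14.00).
web: A = 16 × 290 = 4640.00, centroid at (85.00, 173.00).
top flange: A = 80 × 18 = 1440.00, centroid at (85.00, 327.00).
ΣA = 10840.00 cm², ΣAx_c = 921400.00 cm³, ΣAy_c = 1340240.00 cm³.
x_c = 921400.00/10840.00 = 85.00 cm; y_c = 1340240.00/10840.00 = 123.64 cm.

x_c = 85.00 cm, y_c = 123.64 cm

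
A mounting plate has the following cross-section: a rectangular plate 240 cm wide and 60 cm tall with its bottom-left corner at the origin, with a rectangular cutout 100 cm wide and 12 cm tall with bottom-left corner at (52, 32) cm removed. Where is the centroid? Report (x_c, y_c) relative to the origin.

plate: A = 240 × 60 = 14400.00, centroid at (120.00, 30.00).
hole: A = −(100 × 12) = -1200.00, centroid at (102.00, 38.00).
ΣA = 13200.00 cm², ΣAx_c = 1605600.00 cm³, ΣAy_c = 386400.00 cm³.
x_c = 1605600.00/13200.00 = 121.64 cm; y_c = 386400.00/13200.00 = 29.27 cm.

x_c = 121.64 cm, y_c = 29.27 cm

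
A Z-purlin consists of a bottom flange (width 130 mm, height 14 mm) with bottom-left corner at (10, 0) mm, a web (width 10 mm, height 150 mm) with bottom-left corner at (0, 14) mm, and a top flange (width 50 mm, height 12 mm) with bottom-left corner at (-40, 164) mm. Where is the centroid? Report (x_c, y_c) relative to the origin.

Part | A | x̄ᵢ | ȳᵢ | A·x̄ᵢ | A·ȳᵢ
bottom flange | 1820.00 | 75.00 | 7.00 | 136500.00 | 12740.00
web | 1500.00 | 5.00 | 89.00 | 7500.00 | 133500.00
top flange | 600.00 | -15.00 | 170.00 | -9000.00 | 102000.00
Σ | 3920.00 |  |  | 135000.00 | 248240.00
x_c = 135000.00 / 3920.00 = 34.44 mm
y_c = 248240.00 / 3920.00 = 63.33 mm

x_c = 34.44 mm, y_c = 63.33 mm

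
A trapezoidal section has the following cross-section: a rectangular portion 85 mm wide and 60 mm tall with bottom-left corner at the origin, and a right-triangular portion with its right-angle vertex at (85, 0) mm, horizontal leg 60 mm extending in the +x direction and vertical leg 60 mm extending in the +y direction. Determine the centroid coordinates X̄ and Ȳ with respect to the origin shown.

X̄ = 58.80 mm, Ȳ = 27.39 mm

Part | A | x̄ᵢ | ȳᵢ | A·x̄ᵢ | A·ȳᵢ
rectangular portion | 5100.00 | 42.50 | 30.00 | 216750.00 | 153000.00
triangular portion | 1800.00 | 105.00 | 20.00 | 189000.00 | 36000.00
Σ | 6900.00 |  |  | 405750.00 | 189000.00
X̄ = 405750.00 / 6900.00 = 58.80 mm
Ȳ = 189000.00 / 6900.00 = 27.39 mm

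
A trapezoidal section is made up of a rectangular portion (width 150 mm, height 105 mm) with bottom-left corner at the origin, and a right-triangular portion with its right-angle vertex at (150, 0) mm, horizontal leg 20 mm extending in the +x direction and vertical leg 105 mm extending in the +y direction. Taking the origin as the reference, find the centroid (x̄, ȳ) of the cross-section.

rectangular portion: A = 150 × 105 = 15750.00, centroid at (75.00, 52.50).
triangular portion: A = ½·20·105 = 1050.00, centroid at (156.67, 35.00).
ΣA = 16800.00 mm²
ΣAx̄ = (15750.00)(75.00) + (1050.00)(156.67) = 1345750.00 mm³
ΣAȳ = (15750.00)(52.50) + (1050.00)(35.00) = 863625.00 mm³
x̄ = 1345750.00 / 16800.00 = 80.10 mm
ȳ = 863625.00 / 16800.00 = 51.41 mm

x̄ = 80.10 mm, ȳ = 51.41 mm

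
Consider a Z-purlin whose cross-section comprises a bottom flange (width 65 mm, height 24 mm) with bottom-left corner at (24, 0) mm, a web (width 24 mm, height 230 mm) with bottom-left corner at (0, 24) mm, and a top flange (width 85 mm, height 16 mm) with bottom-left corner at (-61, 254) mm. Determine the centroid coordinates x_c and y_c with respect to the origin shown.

x_c = 15.31 mm, y_c = 135.35 mm

bottom flange: A = 65 × 24 = 1560.00, centroid at (56.50, 12.00).
web: A = 24 × 230 = 5520.00, centroid at (12.00, 139.00).
top flange: A = 85 × 16 = 1360.00, centroid at (-18.50, 262.00).
ΣA = 8440.00 mm²
ΣAx_c = (1560.00)(56.50) + (5520.00)(12.00) + (1360.00)(-18.50) = 129220.00 mm³
ΣAy_c = (1560.00)(12.00) + (5520.00)(139.00) + (1360.00)(262.00) = 1142320.00 mm³
x_c = 129220.00 / 8440.00 = 15.31 mm
y_c = 1142320.00 / 8440.00 = 135.35 mm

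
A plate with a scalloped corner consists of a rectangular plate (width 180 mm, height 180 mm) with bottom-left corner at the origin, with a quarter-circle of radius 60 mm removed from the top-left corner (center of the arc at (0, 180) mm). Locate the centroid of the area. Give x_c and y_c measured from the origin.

x_c = 96.17 mm, y_c = 83.83 mm

Part | A | x̄ᵢ | ȳᵢ | A·x̄ᵢ | A·ȳᵢ
plate | 32400.00 | 90.00 | 90.00 | 2916000.00 | 2916000.00
removed quarter-circle | -2827.43 | 25.46 | 154.54 | -72000.00 | -436938.01
Σ | 29572.57 |  |  | 2844000.00 | 2479061.99
x_c = 2844000.00 / 29572.57 = 96.17 mm
y_c = 2479061.99 / 29572.57 = 83.83 mm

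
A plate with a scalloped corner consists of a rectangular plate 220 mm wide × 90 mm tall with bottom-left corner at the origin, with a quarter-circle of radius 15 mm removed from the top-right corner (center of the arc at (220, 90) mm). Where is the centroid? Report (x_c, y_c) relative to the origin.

plate: A = 220 × 90 = 19800.00, centroid at (110.00, 45.00).
removed quarter-circle: A = −¼π·15² = -176.71, centroid at (213.63, 83.63).
ΣA = 19623.29 mm²
ΣAx_c = (19800.00)(110.00) + (-176.71)(213.63) = 2140247.79 mm³
ΣAy_c = (19800.00)(45.00) + (-176.71)(83.63) = 876220.69 mm³
x_c = 2140247.79 / 19623.29 = 109.07 mm
y_c = 876220.69 / 19623.29 = 44.65 mm

x_c = 109.07 mm, y_c = 44.65 mm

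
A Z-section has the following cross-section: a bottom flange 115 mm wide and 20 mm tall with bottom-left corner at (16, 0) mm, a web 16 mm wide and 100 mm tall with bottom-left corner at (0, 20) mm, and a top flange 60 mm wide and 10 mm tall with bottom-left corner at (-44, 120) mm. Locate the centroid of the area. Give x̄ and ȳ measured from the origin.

Part | A | x̄ᵢ | ȳᵢ | A·x̄ᵢ | A·ȳᵢ
bottom flange | 2300.00 | 73.50 | 10.00 | 169050.00 | 23000.00
web | 1600.00 | 8.00 | 70.00 | 12800.00 | 112000.00
top flange | 600.00 | -14.00 | 125.00 | -8400.00 | 75000.00
Σ | 4500.00 |  |  | 173450.00 | 210000.00
x̄ = 173450.00 / 4500.00 = 38.54 mm
ȳ = 210000.00 / 4500.00 = 46.67 mm

x̄ = 38.54 mm, ȳ = 46.67 mm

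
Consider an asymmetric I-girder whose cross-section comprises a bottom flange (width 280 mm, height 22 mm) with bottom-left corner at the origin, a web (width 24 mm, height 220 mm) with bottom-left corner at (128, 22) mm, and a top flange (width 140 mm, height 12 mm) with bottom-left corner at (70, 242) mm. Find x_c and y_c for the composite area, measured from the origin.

x_c = 140.00 mm, y_c = 90.04 mm

bottom flange: A = 280 × 22 = 6160.00, centroid at (140.00, 11.00).
web: A = 24 × 220 = 5280.00, centroid at (140.00, 132.00).
top flange: A = 140 × 12 = 1680.00, centroid at (140.00, 248.00).
ΣA = 13120.00 mm²
ΣAx_c = (6160.00)(140.00) + (5280.00)(140.00) + (1680.00)(140.00) = 1836800.00 mm³
ΣAy_c = (6160.00)(11.00) + (5280.00)(132.00) + (1680.00)(248.00) = 1181360.00 mm³
x_c = 1836800.00 / 13120.00 = 140.00 mm
y_c = 1181360.00 / 13120.00 = 90.04 mm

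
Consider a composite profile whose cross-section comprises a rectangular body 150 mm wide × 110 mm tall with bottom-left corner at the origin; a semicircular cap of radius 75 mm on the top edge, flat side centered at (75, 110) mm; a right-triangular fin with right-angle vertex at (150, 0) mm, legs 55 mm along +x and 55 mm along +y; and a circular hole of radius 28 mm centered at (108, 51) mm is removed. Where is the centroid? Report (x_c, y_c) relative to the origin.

rectangular body: A = 150 × 110 = 16500.00, centroid at (75.00, 55.00).
semicircular top: A = ½π·75² = 8835.73, centroid at (75.00, 141.83).
triangular fin: A = ½·55·55 = 1512.50, centroid at (168.33, 18.33).
hole: A = −π·28² = -2463.01, centroid at (108.00, 51.00).
ΣA = 24385.22 mm², ΣAx_c = 1888778.93 mm³, ΣAy_c = 2062795.95 mm³.
x_c = 1888778.93/24385.22 = 77.46 mm; y_c = 2062795.95/24385.22 = 84.59 mm.

x_c = 77.46 mm, y_c = 84.59 mm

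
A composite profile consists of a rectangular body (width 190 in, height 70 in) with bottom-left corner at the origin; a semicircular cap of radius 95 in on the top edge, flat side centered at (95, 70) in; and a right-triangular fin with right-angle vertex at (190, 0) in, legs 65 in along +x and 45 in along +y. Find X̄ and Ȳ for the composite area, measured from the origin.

Part | A | x̄ᵢ | ȳᵢ | A·x̄ᵢ | A·ȳᵢ
rectangular body | 13300.00 | 95.00 | 35.00 | 1263500.00 | 465500.00
semicircular top | 14176.44 | 95.00 | 110.32 | 1346761.50 | 1563933.91
triangular fin | 1462.50 | 211.67 | 15.00 | 309562.50 | 21937.50
Σ | 28938.94 |  |  | 2919824.00 | 2051371.41
X̄ = 2919824.00 / 28938.94 = 100.90 in
Ȳ = 2051371.41 / 28938.94 = 70.89 in

X̄ = 100.90 in, Ȳ = 70.89 in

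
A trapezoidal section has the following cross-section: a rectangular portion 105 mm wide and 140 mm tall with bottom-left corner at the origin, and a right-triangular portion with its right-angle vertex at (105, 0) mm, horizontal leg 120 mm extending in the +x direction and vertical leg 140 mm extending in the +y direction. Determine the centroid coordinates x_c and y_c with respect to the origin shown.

rectangular portion: A = 105 × 140 = 14700.00, centroid at (52.50, 70.00).
triangular portion: A = ½·120·140 = 8400.00, centroid at (145.00, 46.67).
ΣA = 23100.00 mm²
ΣAx_c = (14700.00)(52.50) + (8400.00)(145.00) = 1989750.00 mm³
ΣAy_c = (14700.00)(70.00) + (8400.00)(46.67) = 1421000.00 mm³
x_c = 1989750.00 / 23100.00 = 86.14 mm
y_c = 1421000.00 / 23100.00 = 61.52 mm

x_c = 86.14 mm, y_c = 61.52 mm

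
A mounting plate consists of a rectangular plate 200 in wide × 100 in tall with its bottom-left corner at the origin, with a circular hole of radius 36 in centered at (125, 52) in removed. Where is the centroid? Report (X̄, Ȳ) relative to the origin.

X̄ = 93.61 in, Ȳ = 49.49 in

Part | A | x̄ᵢ | ȳᵢ | A·x̄ᵢ | A·ȳᵢ
plate | 20000.00 | 100.00 | 50.00 | 2000000.00 | 1000000.00
hole | -4071.50 | 125.00 | 52.00 | -508938.01 | -211718.21
Σ | 15928.50 |  |  | 1491061.99 | 788281.79
X̄ = 1491061.99 / 15928.50 = 93.61 in
Ȳ = 788281.79 / 15928.50 = 49.49 in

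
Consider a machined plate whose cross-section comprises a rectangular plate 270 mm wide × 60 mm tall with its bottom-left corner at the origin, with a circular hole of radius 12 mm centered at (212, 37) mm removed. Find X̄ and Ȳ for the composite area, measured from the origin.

X̄ = 132.79 mm, Ȳ = 29.80 mm

plate: A = 270 × 60 = 16200.00, centroid at (135.00, 30.00).
hole: A = −π·12² = -452.39, centroid at (212.00, 37.00).
ΣA = 15747.61 mm², ΣAX̄ = 2091093.46 mm³, ΣAȲ = 469261.59 mm³.
X̄ = 2091093.46/15747.61 = 132.79 mm; Ȳ = 469261.59/15747.61 = 29.80 mm.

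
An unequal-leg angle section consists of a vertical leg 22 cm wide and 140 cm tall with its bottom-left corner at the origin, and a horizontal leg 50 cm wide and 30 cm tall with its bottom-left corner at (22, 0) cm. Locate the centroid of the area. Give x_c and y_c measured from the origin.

x_c = 22.79 cm, y_c = 51.99 cm

Part | A | x̄ᵢ | ȳᵢ | A·x̄ᵢ | A·ȳᵢ
vertical leg | 3080.00 | 11.00 | 70.00 | 33880.00 | 215600.00
horizontal leg | 1500.00 | 47.00 | 15.00 | 70500.00 | 22500.00
Σ | 4580.00 |  |  | 104380.00 | 238100.00
x_c = 104380.00 / 4580.00 = 22.79 cm
y_c = 238100.00 / 4580.00 = 51.99 cm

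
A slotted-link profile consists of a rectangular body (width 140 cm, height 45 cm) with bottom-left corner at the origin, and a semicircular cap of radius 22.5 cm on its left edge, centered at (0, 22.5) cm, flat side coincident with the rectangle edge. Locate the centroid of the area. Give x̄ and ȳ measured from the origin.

Part | A | x̄ᵢ | ȳᵢ | A·x̄ᵢ | A·ȳᵢ
rectangular body | 6300.00 | 70.00 | 22.50 | 441000.00 | 141750.00
semicircular end | 795.22 | -9.55 | 22.50 | -7593.75 | 17892.35
Σ | 7095.22 |  |  | 433406.25 | 159642.35
x̄ = 433406.25 / 7095.22 = 61.08 cm
ȳ = 159642.35 / 7095.22 = 22.50 cm

x̄ = 61.08 cm, ȳ = 22.50 cm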